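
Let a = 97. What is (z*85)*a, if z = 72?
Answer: 593640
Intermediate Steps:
(z*85)*a = (72*85)*97 = 6120*97 = 593640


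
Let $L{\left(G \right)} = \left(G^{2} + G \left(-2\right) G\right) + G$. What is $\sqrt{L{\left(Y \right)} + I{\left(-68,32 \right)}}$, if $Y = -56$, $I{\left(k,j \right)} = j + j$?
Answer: $2 i \sqrt{782} \approx 55.929 i$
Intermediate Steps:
$I{\left(k,j \right)} = 2 j$
$L{\left(G \right)} = G - G^{2}$ ($L{\left(G \right)} = \left(G^{2} + - 2 G G\right) + G = \left(G^{2} - 2 G^{2}\right) + G = - G^{2} + G = G - G^{2}$)
$\sqrt{L{\left(Y \right)} + I{\left(-68,32 \right)}} = \sqrt{- 56 \left(1 - -56\right) + 2 \cdot 32} = \sqrt{- 56 \left(1 + 56\right) + 64} = \sqrt{\left(-56\right) 57 + 64} = \sqrt{-3192 + 64} = \sqrt{-3128} = 2 i \sqrt{782}$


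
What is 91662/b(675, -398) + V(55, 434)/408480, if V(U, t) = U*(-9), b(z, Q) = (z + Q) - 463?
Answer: -416024287/844192 ≈ -492.81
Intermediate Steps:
b(z, Q) = -463 + Q + z (b(z, Q) = (Q + z) - 463 = -463 + Q + z)
V(U, t) = -9*U
91662/b(675, -398) + V(55, 434)/408480 = 91662/(-463 - 398 + 675) - 9*55/408480 = 91662/(-186) - 495*1/408480 = 91662*(-1/186) - 33/27232 = -15277/31 - 33/27232 = -416024287/844192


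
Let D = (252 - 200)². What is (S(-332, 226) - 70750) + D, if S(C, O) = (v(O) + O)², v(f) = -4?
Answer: -18762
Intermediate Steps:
S(C, O) = (-4 + O)²
D = 2704 (D = 52² = 2704)
(S(-332, 226) - 70750) + D = ((-4 + 226)² - 70750) + 2704 = (222² - 70750) + 2704 = (49284 - 70750) + 2704 = -21466 + 2704 = -18762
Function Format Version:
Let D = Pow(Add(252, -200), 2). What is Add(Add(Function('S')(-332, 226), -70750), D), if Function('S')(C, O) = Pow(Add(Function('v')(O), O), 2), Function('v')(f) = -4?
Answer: -18762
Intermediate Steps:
Function('S')(C, O) = Pow(Add(-4, O), 2)
D = 2704 (D = Pow(52, 2) = 2704)
Add(Add(Function('S')(-332, 226), -70750), D) = Add(Add(Pow(Add(-4, 226), 2), -70750), 2704) = Add(Add(Pow(222, 2), -70750), 2704) = Add(Add(49284, -70750), 2704) = Add(-21466, 2704) = -18762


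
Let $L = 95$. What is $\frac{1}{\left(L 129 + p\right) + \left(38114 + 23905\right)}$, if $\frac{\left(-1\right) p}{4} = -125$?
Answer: $\frac{1}{74774} \approx 1.3374 \cdot 10^{-5}$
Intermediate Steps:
$p = 500$ ($p = \left(-4\right) \left(-125\right) = 500$)
$\frac{1}{\left(L 129 + p\right) + \left(38114 + 23905\right)} = \frac{1}{\left(95 \cdot 129 + 500\right) + \left(38114 + 23905\right)} = \frac{1}{\left(12255 + 500\right) + 62019} = \frac{1}{12755 + 62019} = \frac{1}{74774}$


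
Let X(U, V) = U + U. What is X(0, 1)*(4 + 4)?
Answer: 0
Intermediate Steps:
X(U, V) = 2*U
X(0, 1)*(4 + 4) = (2*0)*(4 + 4) = 0*8 = 0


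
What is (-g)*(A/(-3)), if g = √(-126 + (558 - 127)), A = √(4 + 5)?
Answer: √305 ≈ 17.464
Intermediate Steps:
A = 3 (A = √9 = 3)
g = √305 (g = √(-126 + 431) = √305 ≈ 17.464)
(-g)*(A/(-3)) = (-√305)*(3/(-3)) = (-√305)*(3*(-⅓)) = -√305*(-1) = √305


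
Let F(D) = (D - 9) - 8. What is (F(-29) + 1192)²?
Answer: 1313316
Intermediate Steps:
F(D) = -17 + D (F(D) = (-9 + D) - 8 = -17 + D)
(F(-29) + 1192)² = ((-17 - 29) + 1192)² = (-46 + 1192)² = 1146² = 1313316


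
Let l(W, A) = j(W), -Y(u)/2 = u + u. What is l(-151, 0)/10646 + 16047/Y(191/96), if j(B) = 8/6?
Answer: -6150108650/3050079 ≈ -2016.4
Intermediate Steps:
j(B) = 4/3 (j(B) = 8*(⅙) = 4/3)
Y(u) = -4*u (Y(u) = -2*(u + u) = -4*u)
l(W, A) = 4/3
l(-151, 0)/10646 + 16047/Y(191/96) = (4/3)/10646 + 16047/((-764/96)) = (4/3)*(1/10646) + 16047/((-764/96)) = 2/15969 + 16047/((-4*191/96)) = 2/15969 + 16047/(-191/24) = 2/15969 + 16047*(-24/191) = 2/15969 - 385128/191 = -6150108650/3050079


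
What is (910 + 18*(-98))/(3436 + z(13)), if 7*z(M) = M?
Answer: -5978/24065 ≈ -0.24841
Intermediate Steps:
z(M) = M/7
(910 + 18*(-98))/(3436 + z(13)) = (910 + 18*(-98))/(3436 + (⅐)*13) = (910 - 1764)/(3436 + 13/7) = -854/24065/7 = -854*7/24065 = -5978/24065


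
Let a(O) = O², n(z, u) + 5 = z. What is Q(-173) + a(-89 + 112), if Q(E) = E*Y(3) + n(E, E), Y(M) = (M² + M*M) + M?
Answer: -3282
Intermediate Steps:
n(z, u) = -5 + z
Y(M) = M + 2*M² (Y(M) = (M² + M²) + M = 2*M² + M = M + 2*M²)
Q(E) = -5 + 22*E (Q(E) = E*(3*(1 + 2*3)) + (-5 + E) = E*(3*(1 + 6)) + (-5 + E) = E*(3*7) + (-5 + E) = E*21 + (-5 + E) = 21*E + (-5 + E) = -5 + 22*E)
Q(-173) + a(-89 + 112) = (-5 + 22*(-173)) + (-89 + 112)² = (-5 - 3806) + 23² = -3811 + 529 = -3282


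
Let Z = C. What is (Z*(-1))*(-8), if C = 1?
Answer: 8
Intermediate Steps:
Z = 1
(Z*(-1))*(-8) = (1*(-1))*(-8) = -1*(-8) = 8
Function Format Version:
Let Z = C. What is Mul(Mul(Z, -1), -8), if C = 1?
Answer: 8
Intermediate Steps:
Z = 1
Mul(Mul(Z, -1), -8) = Mul(Mul(1, -1), -8) = Mul(-1, -8) = 8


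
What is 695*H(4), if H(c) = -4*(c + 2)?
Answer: -16680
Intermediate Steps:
H(c) = -8 - 4*c (H(c) = -4*(2 + c) = -8 - 4*c)
695*H(4) = 695*(-8 - 4*4) = 695*(-8 - 16) = 695*(-24) = -16680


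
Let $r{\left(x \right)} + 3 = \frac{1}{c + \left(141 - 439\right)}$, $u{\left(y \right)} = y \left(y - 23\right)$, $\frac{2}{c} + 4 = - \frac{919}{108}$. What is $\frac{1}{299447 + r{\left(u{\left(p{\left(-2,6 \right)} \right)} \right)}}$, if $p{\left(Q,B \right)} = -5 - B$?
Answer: $\frac{402814}{120620234065} \approx 3.3395 \cdot 10^{-6}$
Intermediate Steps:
$c = - \frac{216}{1351}$ ($c = \frac{2}{-4 - \frac{919}{108}} = \frac{2}{- \frac{1351}{108}} = 2 \left(- \frac{108}{1351}\right) = - \frac{216}{1351} \approx -0.15988$)
$u{\left(y \right)} = y \left(-23 + y\right)$
$r{\left(x \right)} = - \frac{1209793}{402814}$ ($r{\left(x \right)} = -3 + \frac{1}{- \frac{216}{1351} + \left(141 - 439\right)} = -3 + \frac{1}{- \frac{216}{1351} - 298} = -3 + \frac{1}{- \frac{402814}{1351}} = -3 - \frac{1351}{402814} = - \frac{1209793}{402814}$)
$\frac{1}{299447 + r{\left(u{\left(p{\left(-2,6 \right)} \right)} \right)}} = \frac{1}{299447 - \frac{1209793}{402814}} = \frac{1}{\frac{120620234065}{402814}} = \frac{402814}{120620234065}$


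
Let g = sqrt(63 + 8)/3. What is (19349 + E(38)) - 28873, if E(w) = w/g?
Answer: -9524 + 114*sqrt(71)/71 ≈ -9510.5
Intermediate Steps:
g = sqrt(71)/3 (g = sqrt(71)*(1/3) = sqrt(71)/3 ≈ 2.8087)
E(w) = 3*w*sqrt(71)/71 (E(w) = w/((sqrt(71)/3)) = w*(3*sqrt(71)/71) = 3*w*sqrt(71)/71)
(19349 + E(38)) - 28873 = (19349 + (3/71)*38*sqrt(71)) - 28873 = (19349 + 114*sqrt(71)/71) - 28873 = -9524 + 114*sqrt(71)/71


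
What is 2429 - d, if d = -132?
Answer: 2561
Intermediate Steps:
2429 - d = 2429 - 1*(-132) = 2429 + 132 = 2561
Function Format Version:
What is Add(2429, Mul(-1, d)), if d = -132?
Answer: 2561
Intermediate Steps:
Add(2429, Mul(-1, d)) = Add(2429, Mul(-1, -132)) = Add(2429, 132) = 2561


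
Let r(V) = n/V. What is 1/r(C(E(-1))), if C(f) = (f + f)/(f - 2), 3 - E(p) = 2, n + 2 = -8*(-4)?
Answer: -1/15 ≈ -0.066667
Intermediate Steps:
n = 30 (n = -2 - 8*(-4) = -2 - 4*(-8) = -2 + 32 = 30)
E(p) = 1 (E(p) = 3 - 1*2 = 3 - 2 = 1)
C(f) = 2*f/(-2 + f) (C(f) = (2*f)/(-2 + f) = 2*f/(-2 + f))
r(V) = 30/V
1/r(C(E(-1))) = 1/(30/((2*1/(-2 + 1)))) = 1/(30/((2*1/(-1)))) = 1/(30/((2*1*(-1)))) = 1/(30/(-2)) = 1/(30*(-½)) = 1/(-15) = -1/15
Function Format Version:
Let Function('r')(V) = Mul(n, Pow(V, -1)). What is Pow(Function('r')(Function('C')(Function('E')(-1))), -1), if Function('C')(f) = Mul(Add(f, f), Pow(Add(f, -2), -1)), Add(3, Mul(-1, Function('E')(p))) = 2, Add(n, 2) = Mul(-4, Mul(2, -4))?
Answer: Rational(-1, 15) ≈ -0.066667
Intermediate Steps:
n = 30 (n = Add(-2, Mul(-4, Mul(2, -4))) = Add(-2, Mul(-4, -8)) = Add(-2, 32) = 30)
Function('E')(p) = 1 (Function('E')(p) = Add(3, Mul(-1, 2)) = Add(3, -2) = 1)
Function('C')(f) = Mul(2, f, Pow(Add(-2, f), -1)) (Function('C')(f) = Mul(Mul(2, f), Pow(Add(-2, f), -1)) = Mul(2, f, Pow(Add(-2, f), -1)))
Function('r')(V) = Mul(30, Pow(V, -1))
Pow(Function('r')(Function('C')(Function('E')(-1))), -1) = Pow(Mul(30, Pow(Mul(2, 1, Pow(Add(-2, 1), -1)), -1)), -1) = Pow(Mul(30, Pow(Mul(2, 1, Pow(-1, -1)), -1)), -1) = Pow(Mul(30, Pow(Mul(2, 1, -1), -1)), -1) = Pow(Mul(30, Pow(-2, -1)), -1) = Pow(Mul(30, Rational(-1, 2)), -1) = Pow(-15, -1) = Rational(-1, 15)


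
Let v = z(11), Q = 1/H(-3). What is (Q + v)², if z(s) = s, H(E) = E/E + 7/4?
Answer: 15625/121 ≈ 129.13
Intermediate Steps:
H(E) = 11/4 (H(E) = 1 + 7*(¼) = 1 + 7/4 = 11/4)
Q = 4/11 (Q = 1/(11/4) = 4/11 ≈ 0.36364)
v = 11
(Q + v)² = (4/11 + 11)² = (125/11)² = 15625/121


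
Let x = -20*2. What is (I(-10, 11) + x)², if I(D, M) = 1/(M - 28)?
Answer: 463761/289 ≈ 1604.7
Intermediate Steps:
I(D, M) = 1/(-28 + M)
x = -40
(I(-10, 11) + x)² = (1/(-28 + 11) - 40)² = (1/(-17) - 40)² = (-1/17 - 40)² = (-681/17)² = 463761/289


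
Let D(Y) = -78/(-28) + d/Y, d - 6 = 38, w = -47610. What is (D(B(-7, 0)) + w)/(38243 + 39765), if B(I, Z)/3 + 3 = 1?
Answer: -1999811/3276336 ≈ -0.61038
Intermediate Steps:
d = 44 (d = 6 + 38 = 44)
B(I, Z) = -6 (B(I, Z) = -9 + 3*1 = -9 + 3 = -6)
D(Y) = 39/14 + 44/Y (D(Y) = -78/(-28) + 44/Y = -78*(-1/28) + 44/Y = 39/14 + 44/Y)
(D(B(-7, 0)) + w)/(38243 + 39765) = ((39/14 + 44/(-6)) - 47610)/(38243 + 39765) = ((39/14 + 44*(-1/6)) - 47610)/78008 = ((39/14 - 22/3) - 47610)*(1/78008) = (-191/42 - 47610)*(1/78008) = -1999811/42*1/78008 = -1999811/3276336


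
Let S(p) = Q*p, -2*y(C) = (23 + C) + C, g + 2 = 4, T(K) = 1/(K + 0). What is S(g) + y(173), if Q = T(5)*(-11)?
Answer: -1889/10 ≈ -188.90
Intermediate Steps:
T(K) = 1/K
g = 2 (g = -2 + 4 = 2)
Q = -11/5 ≈ -2.2000
y(C) = -23/2 - C (y(C) = -((23 + C) + C)/2 = -(23 + 2*C)/2 = -23/2 - C)
S(p) = -11*p/5
S(g) + y(173) = -11/5*2 + (-23/2 - 1*173) = -22/5 + (-23/2 - 173) = -22/5 - 369/2 = -1889/10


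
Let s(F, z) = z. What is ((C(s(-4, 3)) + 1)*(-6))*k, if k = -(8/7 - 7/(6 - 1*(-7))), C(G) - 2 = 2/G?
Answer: 1210/91 ≈ 13.297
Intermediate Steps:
C(G) = 2 + 2/G
k = -55/91 (k = -(8*(1/7) - 7/(6 + 7)) = -(8/7 - 7/13) = -1*55/91 = -55/91 ≈ -0.60440)
((C(s(-4, 3)) + 1)*(-6))*k = (((2 + 2/3) + 1)*(-6))*(-55/91) = ((8/3 + 1)*(-6))*(-55/91) = ((11/3)*(-6))*(-55/91) = -22*(-55/91) = 1210/91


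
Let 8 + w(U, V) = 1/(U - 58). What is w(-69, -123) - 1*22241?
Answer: -2825624/127 ≈ -22249.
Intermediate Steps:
w(U, V) = -8 + 1/(-58 + U) (w(U, V) = -8 + 1/(U - 58) = -8 + 1/(-58 + U))
w(-69, -123) - 1*22241 = (465 - 8*(-69))/(-58 - 69) - 1*22241 = (465 + 552)/(-127) - 22241 = -1/127*1017 - 22241 = -1017/127 - 22241 = -2825624/127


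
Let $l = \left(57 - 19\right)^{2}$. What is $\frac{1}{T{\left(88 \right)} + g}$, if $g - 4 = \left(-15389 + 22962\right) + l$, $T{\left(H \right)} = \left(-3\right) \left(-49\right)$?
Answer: $\frac{1}{9168} \approx 0.00010907$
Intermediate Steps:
$l = 1444$ ($l = 38^{2} = 1444$)
$T{\left(H \right)} = 147$
$g = 9021$ ($g = 4 + \left(\left(-15389 + 22962\right) + 1444\right) = 4 + \left(7573 + 1444\right) = 4 + 9017 = 9021$)
$\frac{1}{T{\left(88 \right)} + g} = \frac{1}{147 + 9021} = \frac{1}{9168}$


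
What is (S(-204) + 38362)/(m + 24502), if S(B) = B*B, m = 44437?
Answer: 79978/68939 ≈ 1.1601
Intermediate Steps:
S(B) = B**2
(S(-204) + 38362)/(m + 24502) = ((-204)**2 + 38362)/(44437 + 24502) = (41616 + 38362)/68939 = 79978*(1/68939) = 79978/68939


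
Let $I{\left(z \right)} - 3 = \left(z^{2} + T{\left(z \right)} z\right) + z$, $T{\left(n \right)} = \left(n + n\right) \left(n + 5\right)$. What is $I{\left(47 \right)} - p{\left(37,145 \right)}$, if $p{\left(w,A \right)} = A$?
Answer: $231850$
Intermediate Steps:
$T{\left(n \right)} = 2 n \left(5 + n\right)$
$I{\left(z \right)} = 3 + z + z^{2} + 2 z^{2} \left(5 + z\right)$ ($I{\left(z \right)} = 3 + \left(\left(z^{2} + 2 z \left(5 + z\right) z\right) + z\right) = 3 + \left(\left(z^{2} + 2 z^{2} \left(5 + z\right)\right) + z\right) = 3 + \left(z + z^{2} + 2 z^{2} \left(5 + z\right)\right) = 3 + z + z^{2} + 2 z^{2} \left(5 + z\right)$)
$I{\left(47 \right)} - p{\left(37,145 \right)} = \left(3 + 47 + 2 \cdot 47^{3} + 11 \cdot 47^{2}\right) - 145 = \left(3 + 47 + 2 \cdot 103823 + 11 \cdot 2209\right) - 145 = \left(3 + 47 + 207646 + 24299\right) - 145 = 231995 - 145 = 231850$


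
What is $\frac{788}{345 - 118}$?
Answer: $\frac{788}{227} \approx 3.4714$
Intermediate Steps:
$\frac{788}{345 - 118} = \frac{788}{227}$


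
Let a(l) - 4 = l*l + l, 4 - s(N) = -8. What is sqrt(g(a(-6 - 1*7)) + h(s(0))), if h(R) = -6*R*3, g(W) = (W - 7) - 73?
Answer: 2*I*sqrt(34) ≈ 11.662*I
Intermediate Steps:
s(N) = 12 (s(N) = 4 - 1*(-8) = 4 + 8 = 12)
a(l) = 4 + l + l**2 (a(l) = 4 + (l*l + l) = 4 + (l**2 + l) = 4 + (l + l**2) = 4 + l + l**2)
g(W) = -80 + W (g(W) = (-7 + W) - 73 = -80 + W)
h(R) = -18*R
sqrt(g(a(-6 - 1*7)) + h(s(0))) = sqrt((-80 + (4 + (-6 - 1*7) + (-6 - 1*7)**2)) - 18*12) = sqrt((-80 + (4 + (-6 - 7) + (-6 - 7)**2)) - 216) = sqrt((-80 + (4 - 13 + (-13)**2)) - 216) = sqrt((-80 + (4 - 13 + 169)) - 216) = sqrt((-80 + 160) - 216) = sqrt(80 - 216) = sqrt(-136) = 2*I*sqrt(34)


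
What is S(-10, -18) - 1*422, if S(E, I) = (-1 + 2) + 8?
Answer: -413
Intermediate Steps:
S(E, I) = 9 (S(E, I) = 1 + 8 = 9)
S(-10, -18) - 1*422 = 9 - 1*422 = 9 - 422 = -413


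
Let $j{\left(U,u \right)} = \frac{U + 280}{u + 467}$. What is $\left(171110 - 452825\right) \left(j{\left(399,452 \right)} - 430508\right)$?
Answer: $\frac{111456644476695}{919} \approx 1.2128 \cdot 10^{11}$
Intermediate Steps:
$j{\left(U,u \right)} = \frac{280 + U}{467 + u}$
$\left(171110 - 452825\right) \left(j{\left(399,452 \right)} - 430508\right) = \left(171110 - 452825\right) \left(\frac{280 + 399}{467 + 452} - 430508\right) = - 281715 \left(\frac{1}{919} \cdot 679 - 430508\right) = - 281715 \left(\frac{679}{919} - 430508\right) = \left(-281715\right) \left(- \frac{395636173}{919}\right) = \frac{111456644476695}{919}$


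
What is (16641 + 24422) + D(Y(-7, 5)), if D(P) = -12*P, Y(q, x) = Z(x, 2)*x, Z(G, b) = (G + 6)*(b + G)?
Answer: 36443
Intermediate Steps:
Z(G, b) = (6 + G)*(G + b)
Y(q, x) = x*(12 + x² + 8*x) (Y(q, x) = (x² + 6*x + 6*2 + x*2)*x = (x² + 6*x + 12 + 2*x)*x = (12 + x² + 8*x)*x = x*(12 + x² + 8*x))
(16641 + 24422) + D(Y(-7, 5)) = (16641 + 24422) - 60*(12 + 5² + 8*5) = 41063 - 60*(12 + 25 + 40) = 41063 - 60*77 = 41063 - 12*385 = 41063 - 4620 = 36443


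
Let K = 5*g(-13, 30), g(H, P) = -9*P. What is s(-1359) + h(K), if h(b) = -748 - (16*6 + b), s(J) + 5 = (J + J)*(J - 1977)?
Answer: 9067749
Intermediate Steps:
s(J) = -5 + 2*J*(-1977 + J) (s(J) = -5 + (J + J)*(J - 1977) = -5 + (2*J)*(-1977 + J) = -5 + 2*J*(-1977 + J))
K = -1350 (K = 5*(-9*30) = 5*(-270) = -1350)
h(b) = -844 - b (h(b) = -748 - (96 + b) = -748 + (-96 - b) = -844 - b)
s(-1359) + h(K) = (-5 - 3954*(-1359) + 2*(-1359)**2) + (-844 - 1*(-1350)) = (-5 + 5373486 + 2*1846881) + (-844 + 1350) = (-5 + 5373486 + 3693762) + 506 = 9067243 + 506 = 9067749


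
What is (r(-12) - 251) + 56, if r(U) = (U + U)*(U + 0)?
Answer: 93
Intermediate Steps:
r(U) = 2*U² (r(U) = (2*U)*U = 2*U²)
(r(-12) - 251) + 56 = (2*(-12)² - 251) + 56 = (2*144 - 251) + 56 = (288 - 251) + 56 = 37 + 56 = 93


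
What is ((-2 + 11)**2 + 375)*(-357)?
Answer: -162792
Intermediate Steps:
((-2 + 11)**2 + 375)*(-357) = (9**2 + 375)*(-357) = (81 + 375)*(-357) = 456*(-357) = -162792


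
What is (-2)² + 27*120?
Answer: 3244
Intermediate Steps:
(-2)² + 27*120 = 4 + 3240 = 3244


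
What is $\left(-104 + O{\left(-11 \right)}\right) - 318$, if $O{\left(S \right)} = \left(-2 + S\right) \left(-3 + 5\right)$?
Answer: $-448$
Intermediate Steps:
$O{\left(S \right)} = -4 + 2 S$ ($O{\left(S \right)} = \left(-2 + S\right) 2 = -4 + 2 S$)
$\left(-104 + O{\left(-11 \right)}\right) - 318 = \left(-104 + \left(-4 + 2 \left(-11\right)\right)\right) - 318 = \left(-104 - 26\right) - 318 = -130 - 318 = -448$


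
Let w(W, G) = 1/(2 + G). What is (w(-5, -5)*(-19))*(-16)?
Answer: -304/3 ≈ -101.33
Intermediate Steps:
(w(-5, -5)*(-19))*(-16) = (-19/(2 - 5))*(-16) = (-19/(-3))*(-16) = -⅓*(-19)*(-16) = (19/3)*(-16) = -304/3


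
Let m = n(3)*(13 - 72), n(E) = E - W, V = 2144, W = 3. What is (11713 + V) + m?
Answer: 13857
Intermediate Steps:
n(E) = -3 + E (n(E) = E - 1*3 = E - 3 = -3 + E)
m = 0 (m = (-3 + 3)*(13 - 72) = 0*(-59) = 0)
(11713 + V) + m = (11713 + 2144) + 0 = 13857 + 0 = 13857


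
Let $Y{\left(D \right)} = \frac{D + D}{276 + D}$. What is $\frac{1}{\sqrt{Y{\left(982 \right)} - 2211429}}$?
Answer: $- \frac{i \sqrt{874931363311}}{1390987859} \approx - 0.00067246 i$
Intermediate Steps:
$Y{\left(D \right)} = \frac{2 D}{276 + D}$
$\frac{1}{\sqrt{Y{\left(982 \right)} - 2211429}} = \frac{1}{\sqrt{2 \cdot 982 \frac{1}{276 + 982} - 2211429}} = \frac{1}{\sqrt{2 \cdot 982 \cdot \frac{1}{1258} - 2211429}} = \frac{1}{\sqrt{\frac{982}{629} - 2211429}} = \frac{1}{\sqrt{- \frac{1390987859}{629}}} = \frac{1}{\frac{1}{629} i \sqrt{874931363311}} = - \frac{i \sqrt{874931363311}}{1390987859}$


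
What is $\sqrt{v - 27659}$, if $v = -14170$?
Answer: $i \sqrt{41829} \approx 204.52 i$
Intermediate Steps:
$\sqrt{v - 27659} = \sqrt{-14170 - 27659} = \sqrt{-41829} = i \sqrt{41829}$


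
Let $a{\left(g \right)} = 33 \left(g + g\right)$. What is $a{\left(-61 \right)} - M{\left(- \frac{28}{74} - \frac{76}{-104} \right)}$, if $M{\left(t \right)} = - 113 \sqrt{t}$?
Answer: $-4026 + \frac{113 \sqrt{326118}}{962} \approx -3958.9$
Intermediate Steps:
$a{\left(g \right)} = 66 g$ ($a{\left(g \right)} = 33 \cdot 2 g = 66 g$)
$a{\left(-61 \right)} - M{\left(- \frac{28}{74} - \frac{76}{-104} \right)} = 66 \left(-61\right) - - 113 \sqrt{- \frac{28}{74} - \frac{76}{-104}} = -4026 - - 113 \sqrt{\left(-28\right) \frac{1}{74} - - \frac{19}{26}} = -4026 - - 113 \sqrt{- \frac{14}{37} + \frac{19}{26}} = -4026 - - 113 \sqrt{\frac{339}{962}} = -4026 - - 113 \frac{\sqrt{326118}}{962} = -4026 - - \frac{113 \sqrt{326118}}{962} = -4026 + \frac{113 \sqrt{326118}}{962}$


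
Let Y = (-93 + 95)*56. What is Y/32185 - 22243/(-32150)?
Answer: 143898351/206949550 ≈ 0.69533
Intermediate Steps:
Y = 112 (Y = 2*56 = 112)
Y/32185 - 22243/(-32150) = 112/32185 - 22243/(-32150) = 112*(1/32185) - 22243*(-1/32150) = 112/32185 + 22243/32150 = 143898351/206949550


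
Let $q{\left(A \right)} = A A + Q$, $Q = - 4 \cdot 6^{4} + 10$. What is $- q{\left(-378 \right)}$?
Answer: $-137710$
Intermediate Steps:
$Q = -5174$ ($Q = \left(-4\right) 1296 + 10 = -5184 + 10 = -5174$)
$q{\left(A \right)} = -5174 + A^{2}$ ($q{\left(A \right)} = A A - 5174 = A^{2} - 5174 = -5174 + A^{2}$)
$- q{\left(-378 \right)} = - (-5174 + \left(-378\right)^{2}) = - (-5174 + 142884) = \left(-1\right) 137710 = -137710$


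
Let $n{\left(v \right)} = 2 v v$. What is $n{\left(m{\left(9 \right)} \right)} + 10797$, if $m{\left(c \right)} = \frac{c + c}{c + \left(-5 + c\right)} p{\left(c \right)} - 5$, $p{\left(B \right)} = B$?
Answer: $\frac{1843511}{169} \approx 10908.0$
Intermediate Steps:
$m{\left(c \right)} = -5 + \frac{2 c^{2}}{-5 + 2 c}$ ($m{\left(c \right)} = \frac{c + c}{c + \left(-5 + c\right)} c - 5 = \frac{2 c}{-5 + 2 c} c - 5 = \frac{2 c^{2}}{-5 + 2 c} - 5 = -5 + \frac{2 c^{2}}{-5 + 2 c}$)
$n{\left(v \right)} = 2 v^{2}$
$n{\left(m{\left(9 \right)} \right)} + 10797 = 2 \left(\frac{25 - 90 + 2 \cdot 9^{2}}{-5 + 2 \cdot 9}\right)^{2} + 10797 = 2 \left(\frac{25 - 90 + 2 \cdot 81}{-5 + 18}\right)^{2} + 10797 = 2 \left(\frac{25 - 90 + 162}{13}\right)^{2} + 10797 = 2 \left(\frac{1}{13} \cdot 97\right)^{2} + 10797 = 2 \left(\frac{97}{13}\right)^{2} + 10797 = 2 \cdot \frac{9409}{169} + 10797 = \frac{18818}{169} + 10797 = \frac{1843511}{169}$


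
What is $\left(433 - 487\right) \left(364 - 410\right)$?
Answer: $2484$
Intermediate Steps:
$\left(433 - 487\right) \left(364 - 410\right) = \left(-54\right) \left(-46\right) = 2484$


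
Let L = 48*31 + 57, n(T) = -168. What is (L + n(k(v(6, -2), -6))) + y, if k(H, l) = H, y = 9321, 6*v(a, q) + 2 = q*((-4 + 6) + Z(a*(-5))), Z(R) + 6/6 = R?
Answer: 10698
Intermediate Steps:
Z(R) = -1 + R
v(a, q) = -1/3 + q*(1 - 5*a)/6 (v(a, q) = -1/3 + (q*((-4 + 6) + (-1 + a*(-5))))/6 = -1/3 + (q*(2 + (-1 - 5*a)))/6 = -1/3 + (q*(1 - 5*a))/6 = -1/3 + q*(1 - 5*a)/6)
L = 1545 (L = 1488 + 57 = 1545)
(L + n(k(v(6, -2), -6))) + y = (1545 - 168) + 9321 = 1377 + 9321 = 10698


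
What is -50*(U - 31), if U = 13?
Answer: 900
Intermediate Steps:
-50*(U - 31) = -50*(13 - 31) = -50*(-18) = 900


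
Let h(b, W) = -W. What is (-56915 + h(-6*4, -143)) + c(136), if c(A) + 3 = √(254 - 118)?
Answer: -56775 + 2*√34 ≈ -56763.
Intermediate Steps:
c(A) = -3 + 2*√34 (c(A) = -3 + √(254 - 118) = -3 + √136 = -3 + 2*√34)
(-56915 + h(-6*4, -143)) + c(136) = (-56915 - 1*(-143)) + (-3 + 2*√34) = (-56915 + 143) + (-3 + 2*√34) = -56772 + (-3 + 2*√34) = -56775 + 2*√34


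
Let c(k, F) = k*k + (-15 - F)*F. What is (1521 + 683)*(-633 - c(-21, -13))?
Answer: -2424400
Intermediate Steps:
c(k, F) = k² + F*(-15 - F)
(1521 + 683)*(-633 - c(-21, -13)) = (1521 + 683)*(-633 - ((-21)² - 1*(-13)² - 15*(-13))) = 2204*(-633 - (441 - 1*169 + 195)) = 2204*(-633 - (441 - 169 + 195)) = 2204*(-633 - 1*467) = 2204*(-633 - 467) = 2204*(-1100) = -2424400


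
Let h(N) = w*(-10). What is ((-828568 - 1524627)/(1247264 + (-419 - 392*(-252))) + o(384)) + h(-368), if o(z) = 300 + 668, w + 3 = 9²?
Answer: 250625057/1345629 ≈ 186.25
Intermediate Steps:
w = 78 (w = -3 + 9² = -3 + 81 = 78)
o(z) = 968
h(N) = -780 (h(N) = 78*(-10) = -780)
((-828568 - 1524627)/(1247264 + (-419 - 392*(-252))) + o(384)) + h(-368) = ((-828568 - 1524627)/(1247264 + (-419 - 392*(-252))) + 968) - 780 = (-2353195/(1247264 + (-419 + 98784)) + 968) - 780 = (-2353195/(1247264 + 98365) + 968) - 780 = (-2353195/1345629 + 968) - 780 = 1300215677/1345629 - 780 = 250625057/1345629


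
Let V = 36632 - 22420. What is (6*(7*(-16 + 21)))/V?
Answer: 105/7106 ≈ 0.014776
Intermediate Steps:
V = 14212
(6*(7*(-16 + 21)))/V = (6*(7*(-16 + 21)))/14212 = (6*(7*5))*(1/14212) = (6*35)*(1/14212) = 210*(1/14212) = 105/7106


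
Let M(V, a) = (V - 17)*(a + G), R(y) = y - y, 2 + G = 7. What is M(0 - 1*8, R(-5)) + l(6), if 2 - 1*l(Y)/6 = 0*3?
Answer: -113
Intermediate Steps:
G = 5 (G = -2 + 7 = 5)
R(y) = 0
l(Y) = 12 (l(Y) = 12 - 0*3 = 12 - 6*0 = 12 + 0 = 12)
M(V, a) = (-17 + V)*(5 + a) (M(V, a) = (V - 17)*(a + 5) = (-17 + V)*(5 + a))
M(0 - 1*8, R(-5)) + l(6) = (-85 - 17*0 + 5*(0 - 1*8) + (0 - 1*8)*0) + 12 = (-85 + 0 + 5*(0 - 8) + (0 - 8)*0) + 12 = (-85 + 0 + 5*(-8) - 8*0) + 12 = (-85 + 0 - 40 + 0) + 12 = -125 + 12 = -113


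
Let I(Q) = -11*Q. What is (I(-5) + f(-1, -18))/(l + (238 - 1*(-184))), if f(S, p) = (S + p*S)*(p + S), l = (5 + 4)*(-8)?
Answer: -134/175 ≈ -0.76571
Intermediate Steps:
l = -72 (l = 9*(-8) = -72)
f(S, p) = (S + p)*(S + S*p) (f(S, p) = (S + S*p)*(S + p) = (S + p)*(S + S*p))
(I(-5) + f(-1, -18))/(l + (238 - 1*(-184))) = (-11*(-5) - (-1 - 18 + (-18)² - 1*(-18)))/(-72 + (238 - 1*(-184))) = (55 - (-1 - 18 + 324 + 18))/(-72 + (238 + 184)) = (55 - 1*323)/(-72 + 422) = (55 - 323)/350 = -268*1/350 = -134/175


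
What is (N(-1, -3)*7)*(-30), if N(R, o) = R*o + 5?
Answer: -1680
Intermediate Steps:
N(R, o) = 5 + R*o
(N(-1, -3)*7)*(-30) = ((5 - 1*(-3))*7)*(-30) = ((5 + 3)*7)*(-30) = (8*7)*(-30) = 56*(-30) = -1680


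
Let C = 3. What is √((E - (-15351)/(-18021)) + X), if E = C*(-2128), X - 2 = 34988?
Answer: 5*√41287582715/6007 ≈ 169.13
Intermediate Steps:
X = 34990 (X = 2 + 34988 = 34990)
E = -6384 (E = 3*(-2128) = -6384)
√((E - (-15351)/(-18021)) + X) = √((-6384 - (-15351)/(-18021)) + 34990) = √((-6384 - (-15351)*(-1)/18021) + 34990) = √((-6384 - 1*5117/6007) + 34990) = √((-6384 - 5117/6007) + 34990) = √(-38353805/6007 + 34990) = √(171831125/6007) = 5*√41287582715/6007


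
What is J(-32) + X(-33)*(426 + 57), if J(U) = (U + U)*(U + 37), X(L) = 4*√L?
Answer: -320 + 1932*I*√33 ≈ -320.0 + 11099.0*I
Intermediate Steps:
J(U) = 2*U*(37 + U) (J(U) = (2*U)*(37 + U) = 2*U*(37 + U))
J(-32) + X(-33)*(426 + 57) = 2*(-32)*(37 - 32) + (4*√(-33))*(426 + 57) = 2*(-32)*5 + (4*(I*√33))*483 = -320 + (4*I*√33)*483 = -320 + 1932*I*√33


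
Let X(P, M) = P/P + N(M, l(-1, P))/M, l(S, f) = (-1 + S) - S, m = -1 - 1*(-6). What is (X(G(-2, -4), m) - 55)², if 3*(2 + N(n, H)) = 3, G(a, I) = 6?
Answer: 73441/25 ≈ 2937.6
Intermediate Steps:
m = 5 (m = -1 + 6 = 5)
l(S, f) = -1
N(n, H) = -1 (N(n, H) = -2 + (⅓)*3 = -2 + 1 = -1)
X(P, M) = 1 - 1/M (X(P, M) = P/P - 1/M = 1 - 1/M)
(X(G(-2, -4), m) - 55)² = ((-1 + 5)/5 - 55)² = ((⅕)*4 - 55)² = (⅘ - 55)² = (-271/5)² = 73441/25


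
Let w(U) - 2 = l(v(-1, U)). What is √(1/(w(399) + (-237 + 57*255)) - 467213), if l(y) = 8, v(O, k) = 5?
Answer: I*√487996503019/1022 ≈ 683.53*I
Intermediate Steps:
w(U) = 10 (w(U) = 2 + 8 = 10)
√(1/(w(399) + (-237 + 57*255)) - 467213) = √(1/(10 + (-237 + 57*255)) - 467213) = √(1/(10 + (-237 + 14535)) - 467213) = √(1/(10 + 14298) - 467213) = √(1/14308 - 467213) = √(-6684883603/14308) = I*√487996503019/1022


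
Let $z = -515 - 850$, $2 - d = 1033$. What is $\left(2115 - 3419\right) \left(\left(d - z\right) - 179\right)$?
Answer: $-202120$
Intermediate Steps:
$d = -1031$ ($d = 2 - 1033 = -1031$)
$z = -1365$
$\left(2115 - 3419\right) \left(\left(d - z\right) - 179\right) = \left(2115 - 3419\right) \left(\left(-1031 - -1365\right) - 179\right) = - 1304 \left(\left(-1031 + 1365\right) - 179\right) = - 1304 \left(334 - 179\right) = \left(-1304\right) 155 = -202120$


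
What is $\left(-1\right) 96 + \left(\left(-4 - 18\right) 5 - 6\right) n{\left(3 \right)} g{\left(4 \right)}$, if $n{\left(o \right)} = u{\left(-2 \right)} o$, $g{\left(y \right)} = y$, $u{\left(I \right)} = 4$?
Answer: $-5664$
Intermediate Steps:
$n{\left(o \right)} = 4 o$
$\left(-1\right) 96 + \left(\left(-4 - 18\right) 5 - 6\right) n{\left(3 \right)} g{\left(4 \right)} = \left(-1\right) 96 + \left(\left(-4 - 18\right) 5 - 6\right) 4 \cdot 3 \cdot 4 = -96 + \left(\left(-4 - 18\right) 5 - 6\right) 12 \cdot 4 = -96 + \left(\left(-22\right) 5 - 6\right) 12 \cdot 4 = -96 + \left(-110 - 6\right) 12 \cdot 4 = -96 + \left(-116\right) 12 \cdot 4 = -96 - 5568 = -5664$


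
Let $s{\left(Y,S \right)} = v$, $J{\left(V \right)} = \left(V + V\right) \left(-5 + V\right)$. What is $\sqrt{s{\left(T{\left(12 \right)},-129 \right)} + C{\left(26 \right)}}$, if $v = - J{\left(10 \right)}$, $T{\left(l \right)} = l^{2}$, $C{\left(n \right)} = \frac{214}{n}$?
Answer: $\frac{i \sqrt{15509}}{13} \approx 9.5796 i$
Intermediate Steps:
$J{\left(V \right)} = 2 V \left(-5 + V\right)$
$v = -100$ ($v = - 2 \cdot 10 \left(-5 + 10\right) = - 2 \cdot 10 \cdot 5 = \left(-1\right) 100 = -100$)
$s{\left(Y,S \right)} = -100$
$\sqrt{s{\left(T{\left(12 \right)},-129 \right)} + C{\left(26 \right)}} = \sqrt{-100 + \frac{214}{26}} = \sqrt{-100 + 214 \cdot \frac{1}{26}} = \sqrt{-100 + \frac{107}{13}} = \sqrt{- \frac{1193}{13}} = \frac{i \sqrt{15509}}{13}$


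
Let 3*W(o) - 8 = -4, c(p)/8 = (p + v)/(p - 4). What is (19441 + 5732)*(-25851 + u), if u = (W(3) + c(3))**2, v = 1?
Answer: -627073415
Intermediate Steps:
c(p) = 8*(1 + p)/(-4 + p) (c(p) = 8*((p + 1)/(p - 4)) = 8*((1 + p)/(-4 + p)) = 8*(1 + p)/(-4 + p))
W(o) = 4/3 (W(o) = 8/3 + (1/3)*(-4) = 8/3 - 4/3 = 4/3)
u = 8464/9 (u = (4/3 + 8*(1 + 3)/(-4 + 3))**2 = (4/3 + 8*4/(-1))**2 = (4/3 + 8*(-1)*4)**2 = (4/3 - 32)**2 = (-92/3)**2 = 8464/9 ≈ 940.44)
(19441 + 5732)*(-25851 + u) = (19441 + 5732)*(-25851 + 8464/9) = 25173*(-224195/9) = -627073415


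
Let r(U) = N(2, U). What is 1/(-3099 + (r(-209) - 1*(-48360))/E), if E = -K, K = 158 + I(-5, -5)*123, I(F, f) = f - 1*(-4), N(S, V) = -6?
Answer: -35/156819 ≈ -0.00022319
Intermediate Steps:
r(U) = -6
I(F, f) = 4 + f (I(F, f) = f + 4 = 4 + f)
K = 35 (K = 158 + (4 - 5)*123 = 158 - 1*123 = 158 - 123 = 35)
E = -35 (E = -1*35 = -35)
1/(-3099 + (r(-209) - 1*(-48360))/E) = 1/(-3099 + (-6 - 1*(-48360))/(-35)) = 1/(-3099 + (-6 + 48360)*(-1/35)) = 1/(-3099 + 48354*(-1/35)) = 1/(-3099 - 48354/35) = 1/(-156819/35) = -35/156819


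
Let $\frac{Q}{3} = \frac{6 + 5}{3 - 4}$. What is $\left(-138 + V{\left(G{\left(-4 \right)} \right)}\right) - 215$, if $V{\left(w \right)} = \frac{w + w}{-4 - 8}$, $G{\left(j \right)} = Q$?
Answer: $- \frac{695}{2} \approx -347.5$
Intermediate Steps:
$Q = -33$ ($Q = 3 \frac{6 + 5}{3 - 4} = 3 \frac{11}{-1} = 3 \cdot 11 \left(-1\right) = 3 \left(-11\right) = -33$)
$G{\left(j \right)} = -33$
$V{\left(w \right)} = - \frac{w}{6}$ ($V{\left(w \right)} = \frac{2 w}{-12} = 2 w \left(- \frac{1}{12}\right) = - \frac{w}{6}$)
$\left(-138 + V{\left(G{\left(-4 \right)} \right)}\right) - 215 = \left(-138 - - \frac{11}{2}\right) - 215 = \left(-138 + \frac{11}{2}\right) - 215 = - \frac{265}{2} - 215 = - \frac{695}{2}$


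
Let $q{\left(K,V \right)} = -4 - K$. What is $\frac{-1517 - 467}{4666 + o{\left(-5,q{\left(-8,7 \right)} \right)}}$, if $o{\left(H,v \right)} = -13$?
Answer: $- \frac{1984}{4653} \approx -0.42639$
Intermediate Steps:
$\frac{-1517 - 467}{4666 + o{\left(-5,q{\left(-8,7 \right)} \right)}} = \frac{-1517 - 467}{4666 - 13} = - \frac{1984}{4653}$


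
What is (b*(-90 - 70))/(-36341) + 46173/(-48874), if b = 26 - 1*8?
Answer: -1537215873/1776130034 ≈ -0.86549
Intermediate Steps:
b = 18 (b = 26 - 8 = 18)
(b*(-90 - 70))/(-36341) + 46173/(-48874) = (18*(-90 - 70))/(-36341) + 46173/(-48874) = (18*(-160))*(-1/36341) + 46173*(-1/48874) = -2880*(-1/36341) - 46173/48874 = 2880/36341 - 46173/48874 = -1537215873/1776130034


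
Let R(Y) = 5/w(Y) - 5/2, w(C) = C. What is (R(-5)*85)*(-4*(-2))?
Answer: -2380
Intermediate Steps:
R(Y) = -5/2 + 5/Y (R(Y) = 5/Y - 5/2 = -5/2 + 5/Y)
(R(-5)*85)*(-4*(-2)) = ((-5/2 + 5/(-5))*85)*(-4*(-2)) = ((-5/2 + 5*(-⅕))*85)*8 = ((-5/2 - 1)*85)*8 = -7/2*85*8 = -595/2*8 = -2380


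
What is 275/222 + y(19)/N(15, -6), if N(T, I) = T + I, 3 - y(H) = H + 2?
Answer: -169/222 ≈ -0.76126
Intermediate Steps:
y(H) = 1 - H (y(H) = 3 - (H + 2) = 3 - (2 + H) = 3 + (-2 - H) = 1 - H)
N(T, I) = I + T
275/222 + y(19)/N(15, -6) = 275/222 + (1 - 1*19)/(-6 + 15) = 275*(1/222) + (1 - 19)/9 = 275/222 - 18*⅑ = 275/222 - 2 = -169/222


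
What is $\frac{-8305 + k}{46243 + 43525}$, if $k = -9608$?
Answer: $- \frac{2559}{12824} \approx -0.19955$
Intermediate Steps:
$\frac{-8305 + k}{46243 + 43525} = \frac{-8305 - 9608}{46243 + 43525} = - \frac{17913}{89768} = \left(-17913\right) \frac{1}{89768} = - \frac{2559}{12824}$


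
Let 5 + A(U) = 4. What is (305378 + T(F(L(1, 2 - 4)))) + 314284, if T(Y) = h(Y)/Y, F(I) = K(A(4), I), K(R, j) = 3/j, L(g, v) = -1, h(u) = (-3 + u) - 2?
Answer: 1858994/3 ≈ 6.1967e+5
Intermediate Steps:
A(U) = -1 (A(U) = -5 + 4 = -1)
h(u) = -5 + u
F(I) = 3/I
T(Y) = (-5 + Y)/Y
(305378 + T(F(L(1, 2 - 4)))) + 314284 = (305378 + (-5 + 3/(-1))/((3/(-1)))) + 314284 = (305378 + (-5 + 3*(-1))/((3*(-1)))) + 314284 = (305378 + (-5 - 3)/(-3)) + 314284 = (305378 - 1/3*(-8)) + 314284 = (305378 + 8/3) + 314284 = 916142/3 + 314284 = 1858994/3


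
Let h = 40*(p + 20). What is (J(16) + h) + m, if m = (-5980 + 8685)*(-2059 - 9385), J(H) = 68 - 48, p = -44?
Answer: -30956960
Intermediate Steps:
J(H) = 20
h = -960 (h = 40*(-44 + 20) = 40*(-24) = -960)
m = -30956020 (m = 2705*(-11444) = -30956020)
(J(16) + h) + m = (20 - 960) - 30956020 = -940 - 30956020 = -30956960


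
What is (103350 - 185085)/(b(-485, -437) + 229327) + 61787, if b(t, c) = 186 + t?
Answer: 14150871301/229028 ≈ 61787.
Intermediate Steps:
(103350 - 185085)/(b(-485, -437) + 229327) + 61787 = (103350 - 185085)/((186 - 485) + 229327) + 61787 = -81735/(-299 + 229327) + 61787 = -81735/229028 + 61787 = 14150871301/229028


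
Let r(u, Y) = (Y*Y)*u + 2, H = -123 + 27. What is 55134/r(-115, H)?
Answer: -27567/529919 ≈ -0.052021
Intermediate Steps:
H = -96
r(u, Y) = 2 + u*Y**2 (r(u, Y) = Y**2*u + 2 = u*Y**2 + 2 = 2 + u*Y**2)
55134/r(-115, H) = 55134/(2 - 115*(-96)**2) = 55134/(2 - 115*9216) = 55134/(2 - 1059840) = 55134/(-1059838) = 55134*(-1/1059838) = -27567/529919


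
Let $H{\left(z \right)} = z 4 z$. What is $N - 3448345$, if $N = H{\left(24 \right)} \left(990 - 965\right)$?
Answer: $-3390745$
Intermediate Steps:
$H{\left(z \right)} = 4 z^{2}$ ($H{\left(z \right)} = 4 z z = 4 z^{2}$)
$N = 57600$ ($N = 4 \cdot 24^{2} \left(990 - 965\right) = 4 \cdot 576 \cdot 25 = 2304 \cdot 25 = 57600$)
$N - 3448345 = 57600 - 3448345 = -3390745$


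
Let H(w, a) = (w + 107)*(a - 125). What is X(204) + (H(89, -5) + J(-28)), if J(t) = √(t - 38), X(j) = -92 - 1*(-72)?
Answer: -25500 + I*√66 ≈ -25500.0 + 8.124*I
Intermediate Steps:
X(j) = -20 (X(j) = -92 + 72 = -20)
J(t) = √(-38 + t)
H(w, a) = (-125 + a)*(107 + w) (H(w, a) = (107 + w)*(-125 + a) = (-125 + a)*(107 + w))
X(204) + (H(89, -5) + J(-28)) = -20 + ((-13375 - 125*89 + 107*(-5) - 5*89) + √(-38 - 28)) = -20 + ((-13375 - 11125 - 535 - 445) + √(-66)) = -20 + (-25480 + I*√66) = -25500 + I*√66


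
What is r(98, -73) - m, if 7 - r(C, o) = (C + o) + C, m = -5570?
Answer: 5454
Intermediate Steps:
r(C, o) = 7 - o - 2*C (r(C, o) = 7 - ((C + o) + C) = 7 - (o + 2*C) = 7 + (-o - 2*C) = 7 - o - 2*C)
r(98, -73) - m = (7 - 1*(-73) - 2*98) - 1*(-5570) = (7 + 73 - 196) + 5570 = -116 + 5570 = 5454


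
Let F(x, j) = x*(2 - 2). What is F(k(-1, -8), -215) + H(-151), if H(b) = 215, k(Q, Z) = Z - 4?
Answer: 215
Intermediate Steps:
k(Q, Z) = -4 + Z
F(x, j) = 0 (F(x, j) = x*0 = 0)
F(k(-1, -8), -215) + H(-151) = 0 + 215 = 215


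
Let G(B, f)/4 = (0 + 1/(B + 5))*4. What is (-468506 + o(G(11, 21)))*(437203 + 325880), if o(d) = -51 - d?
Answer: -357548644314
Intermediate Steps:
G(B, f) = 16/(5 + B) (G(B, f) = 4*((0 + 1/(B + 5))*4) = 4*((0 + 1/(5 + B))*4) = 4*(4/(5 + B)) = 16/(5 + B))
(-468506 + o(G(11, 21)))*(437203 + 325880) = (-468506 + (-51 - 16/(5 + 11)))*(437203 + 325880) = (-468506 + (-51 - 16/16))*763083 = (-468506 + (-51 - 1*1))*763083 = (-468506 + (-51 - 1))*763083 = (-468506 - 52)*763083 = -468558*763083 = -357548644314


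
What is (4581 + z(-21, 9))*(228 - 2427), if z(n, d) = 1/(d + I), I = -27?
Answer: -60440981/6 ≈ -1.0074e+7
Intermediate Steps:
z(n, d) = 1/(-27 + d) (z(n, d) = 1/(d - 27) = 1/(-27 + d))
(4581 + z(-21, 9))*(228 - 2427) = (4581 + 1/(-27 + 9))*(228 - 2427) = (4581 + 1/(-18))*(-2199) = (4581 - 1/18)*(-2199) = (82457/18)*(-2199) = -60440981/6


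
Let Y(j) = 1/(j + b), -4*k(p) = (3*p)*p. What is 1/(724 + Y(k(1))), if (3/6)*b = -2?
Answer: 19/13752 ≈ 0.0013816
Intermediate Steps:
k(p) = -3*p²/4 (k(p) = -3*p*p/4 = -3*p²/4)
b = -4 (b = 2*(-2) = -4)
Y(j) = 1/(-4 + j) (Y(j) = 1/(j - 4) = 1/(-4 + j))
1/(724 + Y(k(1))) = 1/(724 + 1/(-4 - ¾*1²)) = 1/(724 + 1/(-4 - ¾*1)) = 1/(724 + 1/(-4 - ¾)) = 1/(724 + 1/(-19/4)) = 1/(724 - 4/19) = 1/(13752/19) = 19/13752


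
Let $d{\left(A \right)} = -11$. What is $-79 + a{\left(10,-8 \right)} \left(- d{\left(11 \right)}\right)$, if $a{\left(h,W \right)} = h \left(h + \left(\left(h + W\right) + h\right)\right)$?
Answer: $2341$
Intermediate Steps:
$a{\left(h,W \right)} = h \left(W + 3 h\right)$ ($a{\left(h,W \right)} = h \left(h + \left(\left(W + h\right) + h\right)\right) = h \left(h + \left(W + 2 h\right)\right) = h \left(W + 3 h\right)$)
$-79 + a{\left(10,-8 \right)} \left(- d{\left(11 \right)}\right) = -79 + 10 \left(-8 + 3 \cdot 10\right) \left(\left(-1\right) \left(-11\right)\right) = -79 + 10 \left(-8 + 30\right) 11 = -79 + 10 \cdot 22 \cdot 11 = -79 + 220 \cdot 11 = -79 + 2420 = 2341$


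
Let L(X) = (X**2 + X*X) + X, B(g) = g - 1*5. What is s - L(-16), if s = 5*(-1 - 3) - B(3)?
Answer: -514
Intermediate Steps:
B(g) = -5 + g (B(g) = g - 5 = -5 + g)
L(X) = X + 2*X**2 (L(X) = (X**2 + X**2) + X = 2*X**2 + X = X + 2*X**2)
s = -18 (s = 5*(-1 - 3) - (-5 + 3) = 5*(-4) - 1*(-2) = -20 + 2 = -18)
s - L(-16) = -18 - (-16)*(1 + 2*(-16)) = -18 - (-16)*(1 - 32) = -18 - (-16)*(-31) = -18 - 1*496 = -18 - 496 = -514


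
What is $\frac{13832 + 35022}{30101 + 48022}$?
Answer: $\frac{48854}{78123} \approx 0.62535$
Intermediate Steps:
$\frac{13832 + 35022}{30101 + 48022} = \frac{48854}{78123}$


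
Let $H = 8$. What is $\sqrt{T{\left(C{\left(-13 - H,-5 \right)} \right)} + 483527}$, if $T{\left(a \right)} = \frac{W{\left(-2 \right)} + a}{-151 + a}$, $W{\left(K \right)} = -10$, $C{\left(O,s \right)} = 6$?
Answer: $\frac{\sqrt{10166155755}}{145} \approx 695.36$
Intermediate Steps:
$T{\left(a \right)} = \frac{-10 + a}{-151 + a}$
$\sqrt{T{\left(C{\left(-13 - H,-5 \right)} \right)} + 483527} = \sqrt{\frac{-10 + 6}{-151 + 6} + 483527} = \sqrt{\frac{1}{-145} \left(-4\right) + 483527} = \sqrt{\left(- \frac{1}{145}\right) \left(-4\right) + 483527} = \sqrt{\frac{4}{145} + 483527} = \sqrt{\frac{70111419}{145}} = \frac{\sqrt{10166155755}}{145}$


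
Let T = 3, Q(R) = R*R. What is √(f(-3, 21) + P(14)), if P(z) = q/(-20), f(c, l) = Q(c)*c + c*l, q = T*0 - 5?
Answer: I*√359/2 ≈ 9.4736*I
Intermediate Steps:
Q(R) = R²
q = -5 (q = 3*0 - 5 = 0 - 5 = -5)
f(c, l) = c³ + c*l (f(c, l) = c²*c + c*l = c³ + c*l)
P(z) = ¼ (P(z) = -5/(-20) = -5*(-1/20) = ¼)
√(f(-3, 21) + P(14)) = √(-3*(21 + (-3)²) + ¼) = √(-3*(21 + 9) + ¼) = √(-3*30 + ¼) = √(-90 + ¼) = √(-359/4) = I*√359/2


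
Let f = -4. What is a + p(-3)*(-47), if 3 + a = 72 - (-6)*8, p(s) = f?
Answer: 305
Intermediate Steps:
p(s) = -4
a = 117 (a = -3 + (72 - (-6)*8) = -3 + (72 - 1*(-48)) = -3 + (72 + 48) = -3 + 120 = 117)
a + p(-3)*(-47) = 117 - 4*(-47) = 117 + 188 = 305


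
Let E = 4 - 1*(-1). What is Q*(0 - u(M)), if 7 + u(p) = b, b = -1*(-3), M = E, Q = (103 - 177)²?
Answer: 21904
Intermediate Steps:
E = 5 (E = 4 + 1 = 5)
Q = 5476 (Q = (-74)² = 5476)
M = 5
b = 3
u(p) = -4 (u(p) = -7 + 3 = -4)
Q*(0 - u(M)) = 5476*(0 - 1*(-4)) = 5476*(0 + 4) = 5476*4 = 21904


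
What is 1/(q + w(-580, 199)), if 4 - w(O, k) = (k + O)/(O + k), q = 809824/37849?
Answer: 37849/923371 ≈ 0.040990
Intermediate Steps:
q = 809824/37849 (q = 809824*(1/37849) = 809824/37849 ≈ 21.396)
w(O, k) = 3 (w(O, k) = 4 - (k + O)/(O + k) = 4 - (O + k)/(O + k) = 4 - 1*1 = 4 - 1 = 3)
1/(q + w(-580, 199)) = 1/(809824/37849 + 3) = 1/(923371/37849) = 37849/923371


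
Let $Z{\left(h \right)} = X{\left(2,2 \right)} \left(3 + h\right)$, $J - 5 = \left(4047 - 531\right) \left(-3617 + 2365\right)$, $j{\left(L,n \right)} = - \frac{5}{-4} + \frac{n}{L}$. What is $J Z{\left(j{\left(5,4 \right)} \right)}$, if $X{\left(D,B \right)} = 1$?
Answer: $- \frac{444604727}{20} \approx -2.223 \cdot 10^{7}$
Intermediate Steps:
$j{\left(L,n \right)} = \frac{5}{4} + \frac{n}{L}$ ($j{\left(L,n \right)} = \left(-5\right) \left(- \frac{1}{4}\right) + \frac{n}{L} = \frac{5}{4} + \frac{n}{L}$)
$J = -4402027$ ($J = 5 + \left(4047 - 531\right) \left(-3617 + 2365\right) = 5 + 3516 \left(-1252\right) = 5 - 4402032 = -4402027$)
$Z{\left(h \right)} = 3 + h$ ($Z{\left(h \right)} = 1 \left(3 + h\right) = 3 + h$)
$J Z{\left(j{\left(5,4 \right)} \right)} = - 4402027 \left(3 + \left(\frac{5}{4} + \frac{4}{5}\right)\right) = - 4402027 \left(3 + \frac{41}{20}\right) = \left(-4402027\right) \frac{101}{20} = - \frac{444604727}{20}$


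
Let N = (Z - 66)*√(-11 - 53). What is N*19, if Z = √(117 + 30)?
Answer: I*(-10032 + 1064*√3) ≈ -8189.1*I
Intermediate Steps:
Z = 7*√3 (Z = √147 = 7*√3 ≈ 12.124)
N = 8*I*(-66 + 7*√3) (N = (7*√3 - 66)*√(-11 - 53) = (-66 + 7*√3)*√(-64) = (-66 + 7*√3)*(8*I) = 8*I*(-66 + 7*√3) ≈ -431.01*I)
N*19 = (I*(-528 + 56*√3))*19 = 19*I*(-528 + 56*√3)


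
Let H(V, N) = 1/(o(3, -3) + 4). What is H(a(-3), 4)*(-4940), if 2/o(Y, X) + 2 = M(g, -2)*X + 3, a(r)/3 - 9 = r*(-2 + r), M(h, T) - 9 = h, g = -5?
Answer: -27170/21 ≈ -1293.8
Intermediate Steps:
M(h, T) = 9 + h
a(r) = 27 + 3*r*(-2 + r) (a(r) = 27 + 3*(r*(-2 + r)) = 27 + 3*r*(-2 + r))
o(Y, X) = 2/(1 + 4*X) (o(Y, X) = 2/(-2 + ((9 - 5)*X + 3)) = 2/(-2 + (4*X + 3)) = 2/(-2 + (3 + 4*X)) = 2/(1 + 4*X))
H(V, N) = 11/42 (H(V, N) = 1/(2/(1 + 4*(-3)) + 4) = 1/(2/(1 - 12) + 4) = 1/(2/(-11) + 4) = 1/(2*(-1/11) + 4) = 1/(-2/11 + 4) = 1/(42/11) = 11/42)
H(a(-3), 4)*(-4940) = (11/42)*(-4940) = -27170/21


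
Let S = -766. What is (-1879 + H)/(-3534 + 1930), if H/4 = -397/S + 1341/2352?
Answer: 140725947/120409072 ≈ 1.1687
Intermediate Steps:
H = 326825/75068 (H = 4*(-397/(-766) + 1341/2352) = 4*(-397*(-1/766) + 1341*(1/2352)) = 4*(397/766 + 447/784) = 4*(326825/300272) = 326825/75068 ≈ 4.3537)
(-1879 + H)/(-3534 + 1930) = (-1879 + 326825/75068)/(-3534 + 1930) = -140725947/75068/(-1604) = -140725947/75068*(-1/1604) = 140725947/120409072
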